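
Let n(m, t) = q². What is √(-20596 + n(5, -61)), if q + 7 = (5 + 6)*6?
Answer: I*√17115 ≈ 130.82*I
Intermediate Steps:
q = 59 (q = -7 + (5 + 6)*6 = -7 + 11*6 = -7 + 66 = 59)
n(m, t) = 3481 (n(m, t) = 59² = 3481)
√(-20596 + n(5, -61)) = √(-20596 + 3481) = √(-17115) = I*√17115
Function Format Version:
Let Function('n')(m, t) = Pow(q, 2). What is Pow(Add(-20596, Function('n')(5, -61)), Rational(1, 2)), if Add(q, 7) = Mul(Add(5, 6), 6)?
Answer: Mul(I, Pow(17115, Rational(1, 2))) ≈ Mul(130.82, I)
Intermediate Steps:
q = 59 (q = Add(-7, Mul(Add(5, 6), 6)) = Add(-7, Mul(11, 6)) = Add(-7, 66) = 59)
Function('n')(m, t) = 3481 (Function('n')(m, t) = Pow(59, 2) = 3481)
Pow(Add(-20596, Function('n')(5, -61)), Rational(1, 2)) = Pow(Add(-20596, 3481), Rational(1, 2)) = Pow(-17115, Rational(1, 2)) = Mul(I, Pow(17115, Rational(1, 2)))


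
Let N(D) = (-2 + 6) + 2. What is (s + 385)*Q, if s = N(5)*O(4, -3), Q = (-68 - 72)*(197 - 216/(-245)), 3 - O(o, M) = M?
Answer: -81642004/7 ≈ -1.1663e+7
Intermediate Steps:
N(D) = 6 (N(D) = 4 + 2 = 6)
O(o, M) = 3 - M
Q = -193924/7 (Q = -140*(197 - 216*(-1/245)) = -140*(197 + 216/245) = -140*48481/245 = -193924/7 ≈ -27703.)
s = 36 (s = 6*(3 - 1*(-3)) = 6*(3 + 3) = 6*6 = 36)
(s + 385)*Q = (36 + 385)*(-193924/7) = 421*(-193924/7) = -81642004/7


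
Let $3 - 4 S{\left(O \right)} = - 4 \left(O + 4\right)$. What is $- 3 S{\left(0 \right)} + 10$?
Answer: $- \frac{17}{4} \approx -4.25$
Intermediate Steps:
$S{\left(O \right)} = \frac{19}{4} + O$ ($S{\left(O \right)} = \frac{3}{4} - \frac{\left(-4\right) \left(O + 4\right)}{4} = \frac{3}{4} - \frac{\left(-4\right) \left(4 + O\right)}{4} = \frac{3}{4} - \frac{-16 - 4 O}{4} = \frac{3}{4} + \left(4 + O\right) = \frac{19}{4} + O$)
$- 3 S{\left(0 \right)} + 10 = - 3 \left(\frac{19}{4} + 0\right) + 10 = \left(-3\right) \frac{19}{4} + 10 = - \frac{57}{4} + 10 = - \frac{17}{4}$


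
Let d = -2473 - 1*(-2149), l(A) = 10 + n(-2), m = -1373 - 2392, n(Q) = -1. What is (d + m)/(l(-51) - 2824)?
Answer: 4089/2815 ≈ 1.4526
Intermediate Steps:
m = -3765
l(A) = 9 (l(A) = 10 - 1 = 9)
d = -324 (d = -2473 + 2149 = -324)
(d + m)/(l(-51) - 2824) = (-324 - 3765)/(9 - 2824) = -4089/(-2815) = -4089*(-1/2815) = 4089/2815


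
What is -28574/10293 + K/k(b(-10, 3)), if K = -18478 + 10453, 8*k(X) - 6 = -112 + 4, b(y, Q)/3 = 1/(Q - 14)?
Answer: 109649342/174981 ≈ 626.64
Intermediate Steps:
b(y, Q) = 3/(-14 + Q) (b(y, Q) = 3/(Q - 14) = 3/(-14 + Q))
k(X) = -51/4 (k(X) = ¾ + (-112 + 4)/8 = ¾ + (⅛)*(-108) = ¾ - 27/2 = -51/4)
K = -8025
-28574/10293 + K/k(b(-10, 3)) = -28574/10293 - 8025/(-51/4) = -28574*1/10293 - 8025*(-4/51) = -28574/10293 + 10700/17 = 109649342/174981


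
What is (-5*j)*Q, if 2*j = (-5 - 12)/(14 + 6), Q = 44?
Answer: 187/2 ≈ 93.500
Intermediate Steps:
j = -17/40 (j = ((-5 - 12)/(14 + 6))/2 = (-17/20)/2 = (-17*1/20)/2 = (½)*(-17/20) = -17/40 ≈ -0.42500)
(-5*j)*Q = -5*(-17/40)*44 = (17/8)*44 = 187/2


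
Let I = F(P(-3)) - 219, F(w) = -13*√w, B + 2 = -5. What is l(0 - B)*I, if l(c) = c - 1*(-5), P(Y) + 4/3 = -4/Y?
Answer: -2628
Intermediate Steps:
B = -7 (B = -2 - 5 = -7)
P(Y) = -4/3 - 4/Y
I = -219 (I = -13*√(-4/3 - 4/(-3)) - 219 = -13*√(-4/3 - 4*(-⅓)) - 219 = -13*√(-4/3 + 4/3) - 219 = -13*√0 - 219 = -13*0 - 219 = 0 - 219 = -219)
l(c) = 5 + c (l(c) = c + 5 = 5 + c)
l(0 - B)*I = (5 + (0 - 1*(-7)))*(-219) = (5 + (0 + 7))*(-219) = (5 + 7)*(-219) = 12*(-219) = -2628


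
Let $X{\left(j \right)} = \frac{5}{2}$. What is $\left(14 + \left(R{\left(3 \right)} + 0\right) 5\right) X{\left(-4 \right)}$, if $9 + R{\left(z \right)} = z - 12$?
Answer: $-190$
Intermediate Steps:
$X{\left(j \right)} = \frac{5}{2}$ ($X{\left(j \right)} = 5 \cdot \frac{1}{2} = \frac{5}{2}$)
$R{\left(z \right)} = -21 + z$ ($R{\left(z \right)} = -9 + \left(z - 12\right) = -9 + \left(-12 + z\right) = -21 + z$)
$\left(14 + \left(R{\left(3 \right)} + 0\right) 5\right) X{\left(-4 \right)} = \left(14 + \left(\left(-21 + 3\right) + 0\right) 5\right) \frac{5}{2} = \left(14 + \left(-18 + 0\right) 5\right) \frac{5}{2} = \left(14 - 90\right) \frac{5}{2} = \left(-76\right) \frac{5}{2} = -190$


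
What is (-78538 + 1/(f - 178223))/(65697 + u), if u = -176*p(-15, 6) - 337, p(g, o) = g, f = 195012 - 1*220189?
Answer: -15974629201/13831200000 ≈ -1.1550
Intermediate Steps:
f = -25177 (f = 195012 - 220189 = -25177)
u = 2303 (u = -176*(-15) - 337 = 2640 - 337 = 2303)
(-78538 + 1/(f - 178223))/(65697 + u) = (-78538 + 1/(-25177 - 178223))/(65697 + 2303) = (-78538 + 1/(-203400))/68000 = (-78538 - 1/203400)*(1/68000) = -15974629201/203400*1/68000 = -15974629201/13831200000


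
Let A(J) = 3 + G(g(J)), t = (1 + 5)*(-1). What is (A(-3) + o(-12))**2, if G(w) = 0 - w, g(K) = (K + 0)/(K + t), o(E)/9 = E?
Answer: 99856/9 ≈ 11095.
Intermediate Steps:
o(E) = 9*E
t = -6 (t = 6*(-1) = -6)
g(K) = K/(-6 + K) (g(K) = (K + 0)/(K - 6) = K/(-6 + K))
G(w) = -w
A(J) = 3 - J/(-6 + J)
(A(-3) + o(-12))**2 = (2*(-9 - 3)/(-6 - 3) + 9*(-12))**2 = (2*(-12)/(-9) - 108)**2 = (2*(-1/9)*(-12) - 108)**2 = (8/3 - 108)**2 = (-316/3)**2 = 99856/9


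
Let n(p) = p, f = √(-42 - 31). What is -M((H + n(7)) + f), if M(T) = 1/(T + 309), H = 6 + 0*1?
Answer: I/(√73 - 322*I) ≈ -0.0031034 + 8.2346e-5*I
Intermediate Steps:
f = I*√73 (f = √(-73) = I*√73 ≈ 8.544*I)
H = 6 (H = 6 + 0 = 6)
M(T) = 1/(309 + T)
-M((H + n(7)) + f) = -1/(309 + ((6 + 7) + I*√73)) = -1/(309 + (13 + I*√73)) = -1/(322 + I*√73)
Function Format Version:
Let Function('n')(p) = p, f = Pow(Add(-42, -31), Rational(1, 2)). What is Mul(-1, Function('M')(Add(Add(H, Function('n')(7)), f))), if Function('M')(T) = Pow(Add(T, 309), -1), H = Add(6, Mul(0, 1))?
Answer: Mul(I, Pow(Add(Pow(73, Rational(1, 2)), Mul(-322, I)), -1)) ≈ Add(-0.0031034, Mul(8.2346e-5, I))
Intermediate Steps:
f = Mul(I, Pow(73, Rational(1, 2))) (f = Pow(-73, Rational(1, 2)) = Mul(I, Pow(73, Rational(1, 2))) ≈ Mul(8.5440, I))
H = 6 (H = Add(6, 0) = 6)
Function('M')(T) = Pow(Add(309, T), -1)
Mul(-1, Function('M')(Add(Add(H, Function('n')(7)), f))) = Mul(-1, Pow(Add(309, Add(Add(6, 7), Mul(I, Pow(73, Rational(1, 2))))), -1)) = Mul(-1, Pow(Add(309, Add(13, Mul(I, Pow(73, Rational(1, 2))))), -1)) = Mul(-1, Pow(Add(322, Mul(I, Pow(73, Rational(1, 2)))), -1))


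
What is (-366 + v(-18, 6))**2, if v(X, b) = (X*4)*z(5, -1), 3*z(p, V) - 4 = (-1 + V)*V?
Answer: 260100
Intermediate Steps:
z(p, V) = 4/3 + V*(-1 + V)/3 (z(p, V) = 4/3 + ((-1 + V)*V)/3 = 4/3 + (V*(-1 + V))/3 = 4/3 + V*(-1 + V)/3)
v(X, b) = 8*X (v(X, b) = (X*4)*(4/3 - 1/3*(-1) + (1/3)*(-1)**2) = (4*X)*(4/3 + 1/3 + (1/3)*1) = (4*X)*(4/3 + 1/3 + 1/3) = (4*X)*2 = 8*X)
(-366 + v(-18, 6))**2 = (-366 + 8*(-18))**2 = (-366 - 144)**2 = (-510)**2 = 260100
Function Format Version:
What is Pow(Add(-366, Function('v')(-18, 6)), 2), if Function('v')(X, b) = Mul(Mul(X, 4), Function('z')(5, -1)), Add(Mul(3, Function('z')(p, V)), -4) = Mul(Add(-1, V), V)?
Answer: 260100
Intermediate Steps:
Function('z')(p, V) = Add(Rational(4, 3), Mul(Rational(1, 3), V, Add(-1, V))) (Function('z')(p, V) = Add(Rational(4, 3), Mul(Rational(1, 3), Mul(Add(-1, V), V))) = Add(Rational(4, 3), Mul(Rational(1, 3), Mul(V, Add(-1, V)))) = Add(Rational(4, 3), Mul(Rational(1, 3), V, Add(-1, V))))
Function('v')(X, b) = Mul(8, X) (Function('v')(X, b) = Mul(Mul(X, 4), Add(Rational(4, 3), Mul(Rational(-1, 3), -1), Mul(Rational(1, 3), Pow(-1, 2)))) = Mul(Mul(4, X), Add(Rational(4, 3), Rational(1, 3), Mul(Rational(1, 3), 1))) = Mul(Mul(4, X), Add(Rational(4, 3), Rational(1, 3), Rational(1, 3))) = Mul(Mul(4, X), 2) = Mul(8, X))
Pow(Add(-366, Function('v')(-18, 6)), 2) = Pow(Add(-366, Mul(8, -18)), 2) = Pow(Add(-366, -144), 2) = Pow(-510, 2) = 260100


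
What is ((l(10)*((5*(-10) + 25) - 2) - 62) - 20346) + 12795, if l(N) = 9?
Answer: -7856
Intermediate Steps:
((l(10)*((5*(-10) + 25) - 2) - 62) - 20346) + 12795 = ((9*((5*(-10) + 25) - 2) - 62) - 20346) + 12795 = ((9*((-50 + 25) - 2) - 62) - 20346) + 12795 = ((9*(-25 - 2) - 62) - 20346) + 12795 = ((9*(-27) - 62) - 20346) + 12795 = ((-243 - 62) - 20346) + 12795 = (-305 - 20346) + 12795 = -20651 + 12795 = -7856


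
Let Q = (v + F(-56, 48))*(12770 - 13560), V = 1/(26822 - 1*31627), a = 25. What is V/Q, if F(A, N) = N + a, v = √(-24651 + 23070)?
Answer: 73/26230014500 - I*√1581/26230014500 ≈ 2.7831e-9 - 1.5159e-9*I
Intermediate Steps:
v = I*√1581 (v = √(-1581) = I*√1581 ≈ 39.762*I)
F(A, N) = 25 + N (F(A, N) = N + 25 = 25 + N)
V = -1/4805 (V = 1/(26822 - 31627) = 1/(-4805) = -1/4805 ≈ -0.00020812)
Q = -57670 - 790*I*√1581 (Q = (I*√1581 + (25 + 48))*(12770 - 13560) = (I*√1581 + 73)*(-790) = (73 + I*√1581)*(-790) = -57670 - 790*I*√1581 ≈ -57670.0 - 31412.0*I)
V/Q = -1/(4805*(-57670 - 790*I*√1581))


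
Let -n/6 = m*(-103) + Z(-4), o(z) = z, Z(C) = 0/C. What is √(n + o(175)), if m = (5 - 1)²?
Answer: √10063 ≈ 100.31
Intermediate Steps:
Z(C) = 0
m = 16 (m = 4² = 16)
n = 9888 (n = -6*(16*(-103) + 0) = -6*(-1648 + 0) = -6*(-1648) = 9888)
√(n + o(175)) = √(9888 + 175) = √10063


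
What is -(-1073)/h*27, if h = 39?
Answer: 9657/13 ≈ 742.85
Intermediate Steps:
-(-1073)/h*27 = -(-1073)/39*27 = -37*(-29/39)*27 = (1073/39)*27 = 9657/13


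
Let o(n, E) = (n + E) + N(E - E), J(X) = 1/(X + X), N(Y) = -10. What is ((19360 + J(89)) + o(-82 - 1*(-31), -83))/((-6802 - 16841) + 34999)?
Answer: 3420449/2021368 ≈ 1.6921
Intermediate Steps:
J(X) = 1/(2*X)
o(n, E) = -10 + E + n (o(n, E) = (n + E) - 10 = (E + n) - 10 = -10 + E + n)
((19360 + J(89)) + o(-82 - 1*(-31), -83))/((-6802 - 16841) + 34999) = ((19360 + (1/2)/89) + (-10 - 83 + (-82 - 1*(-31))))/((-6802 - 16841) + 34999) = ((19360 + (1/2)*(1/89)) + (-10 - 83 + (-82 + 31)))/(-23643 + 34999) = ((19360 + 1/178) + (-10 - 83 - 51))/11356 = (3446081/178 - 144)*(1/11356) = (3420449/178)*(1/11356) = 3420449/2021368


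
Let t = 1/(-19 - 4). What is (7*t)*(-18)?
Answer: 126/23 ≈ 5.4783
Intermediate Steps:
t = -1/23 (t = 1/(-23) = -1/23 ≈ -0.043478)
(7*t)*(-18) = (7*(-1/23))*(-18) = -7/23*(-18) = 126/23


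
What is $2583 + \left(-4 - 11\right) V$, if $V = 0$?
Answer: $2583$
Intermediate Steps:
$2583 + \left(-4 - 11\right) V = 2583 + \left(-4 - 11\right) 0 = 2583 - 0 = 2583 + 0 = 2583$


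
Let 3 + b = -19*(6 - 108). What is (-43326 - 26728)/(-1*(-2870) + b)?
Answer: -70054/4805 ≈ -14.579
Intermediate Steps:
b = 1935 (b = -3 - 19*(6 - 108) = -3 - 19*(-102) = -3 + 1938 = 1935)
(-43326 - 26728)/(-1*(-2870) + b) = (-43326 - 26728)/(-1*(-2870) + 1935) = -70054/(2870 + 1935) = -70054/4805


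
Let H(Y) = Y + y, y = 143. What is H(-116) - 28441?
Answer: -28414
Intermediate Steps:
H(Y) = 143 + Y (H(Y) = Y + 143 = 143 + Y)
H(-116) - 28441 = (143 - 116) - 28441 = 27 - 28441 = -28414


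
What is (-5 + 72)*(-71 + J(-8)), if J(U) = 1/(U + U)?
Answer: -76179/16 ≈ -4761.2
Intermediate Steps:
J(U) = 1/(2*U)
(-5 + 72)*(-71 + J(-8)) = (-5 + 72)*(-71 + (1/2)/(-8)) = 67*(-71 + (1/2)*(-1/8)) = 67*(-71 - 1/16) = 67*(-1137/16) = -76179/16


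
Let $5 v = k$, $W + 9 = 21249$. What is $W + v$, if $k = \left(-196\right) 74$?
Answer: $\frac{91696}{5} \approx 18339.0$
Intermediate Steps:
$k = -14504$
$W = 21240$ ($W = -9 + 21249 = 21240$)
$v = - \frac{14504}{5}$ ($v = \frac{1}{5} \left(-14504\right) = - \frac{14504}{5} \approx -2900.8$)
$W + v = 21240 - \frac{14504}{5} = \frac{91696}{5}$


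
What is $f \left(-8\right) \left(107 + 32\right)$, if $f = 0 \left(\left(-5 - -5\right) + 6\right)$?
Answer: $0$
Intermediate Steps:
$f = 0$ ($f = 0 \left(\left(-5 + 5\right) + 6\right) = 0 \left(0 + 6\right) = 0 \cdot 6 = 0$)
$f \left(-8\right) \left(107 + 32\right) = 0 \left(-8\right) \left(107 + 32\right) = 0 \cdot 139 = 0$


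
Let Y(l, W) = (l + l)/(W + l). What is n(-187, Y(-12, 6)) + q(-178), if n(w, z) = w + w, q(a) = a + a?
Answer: -730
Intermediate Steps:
Y(l, W) = 2*l/(W + l) (Y(l, W) = (2*l)/(W + l) = 2*l/(W + l))
q(a) = 2*a
n(w, z) = 2*w
n(-187, Y(-12, 6)) + q(-178) = 2*(-187) + 2*(-178) = -374 - 356 = -730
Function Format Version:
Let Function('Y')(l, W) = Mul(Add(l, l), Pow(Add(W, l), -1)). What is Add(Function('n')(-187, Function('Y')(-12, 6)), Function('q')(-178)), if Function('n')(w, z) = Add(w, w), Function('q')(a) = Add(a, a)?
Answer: -730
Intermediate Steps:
Function('Y')(l, W) = Mul(2, l, Pow(Add(W, l), -1)) (Function('Y')(l, W) = Mul(Mul(2, l), Pow(Add(W, l), -1)) = Mul(2, l, Pow(Add(W, l), -1)))
Function('q')(a) = Mul(2, a)
Function('n')(w, z) = Mul(2, w)
Add(Function('n')(-187, Function('Y')(-12, 6)), Function('q')(-178)) = Add(Mul(2, -187), Mul(2, -178)) = Add(-374, -356) = -730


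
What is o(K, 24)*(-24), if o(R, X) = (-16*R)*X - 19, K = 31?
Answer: 286152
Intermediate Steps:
o(R, X) = -19 - 16*R*X (o(R, X) = -16*R*X - 19 = -19 - 16*R*X)
o(K, 24)*(-24) = (-19 - 16*31*24)*(-24) = (-19 - 11904)*(-24) = -11923*(-24) = 286152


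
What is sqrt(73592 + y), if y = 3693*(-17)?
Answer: sqrt(10811) ≈ 103.98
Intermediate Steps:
y = -62781
sqrt(73592 + y) = sqrt(73592 - 62781) = sqrt(10811)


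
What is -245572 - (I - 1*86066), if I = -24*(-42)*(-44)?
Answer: -115154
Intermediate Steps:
I = -44352 (I = 1008*(-44) = -44352)
-245572 - (I - 1*86066) = -245572 - (-44352 - 1*86066) = -245572 - (-44352 - 86066) = -245572 - 1*(-130418) = -245572 + 130418 = -115154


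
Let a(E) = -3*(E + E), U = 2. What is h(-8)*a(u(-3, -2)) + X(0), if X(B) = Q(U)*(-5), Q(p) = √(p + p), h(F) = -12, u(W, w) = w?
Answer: -154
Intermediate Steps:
Q(p) = √2*√p (Q(p) = √(2*p) = √2*√p)
X(B) = -10 (X(B) = (√2*√2)*(-5) = 2*(-5) = -10)
a(E) = -6*E
h(-8)*a(u(-3, -2)) + X(0) = -(-72)*(-2) - 10 = -12*12 - 10 = -144 - 10 = -154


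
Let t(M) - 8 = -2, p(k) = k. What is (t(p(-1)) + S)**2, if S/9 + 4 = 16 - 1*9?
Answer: 1089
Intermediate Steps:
S = 27 (S = -36 + 9*(16 - 1*9) = -36 + 9*(16 - 9) = -36 + 9*7 = -36 + 63 = 27)
t(M) = 6 (t(M) = 8 - 2 = 6)
(t(p(-1)) + S)**2 = (6 + 27)**2 = 33**2 = 1089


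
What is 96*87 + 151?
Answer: 8503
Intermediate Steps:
96*87 + 151 = 8352 + 151 = 8503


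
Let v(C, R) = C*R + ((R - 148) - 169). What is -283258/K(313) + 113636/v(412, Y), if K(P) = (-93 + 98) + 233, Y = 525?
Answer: -7662572212/6441113 ≈ -1189.6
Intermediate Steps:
v(C, R) = -317 + R + C*R (v(C, R) = C*R + ((-148 + R) - 169) = C*R + (-317 + R) = -317 + R + C*R)
K(P) = 238 (K(P) = 5 + 233 = 238)
-283258/K(313) + 113636/v(412, Y) = -283258/238 + 113636/(-317 + 525 + 412*525) = -283258*1/238 + 113636/(-317 + 525 + 216300) = -141629/119 + 113636/216508 = -141629/119 + 113636*(1/216508) = -141629/119 + 28409/54127 = -7662572212/6441113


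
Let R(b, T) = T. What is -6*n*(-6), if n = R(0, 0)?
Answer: 0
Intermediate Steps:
n = 0
-6*n*(-6) = -6*0*(-6) = 0*(-6) = 0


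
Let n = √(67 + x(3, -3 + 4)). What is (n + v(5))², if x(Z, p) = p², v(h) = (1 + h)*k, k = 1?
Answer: 104 + 24*√17 ≈ 202.95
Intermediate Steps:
v(h) = 1 + h (v(h) = (1 + h)*1 = 1 + h)
n = 2*√17 (n = √(67 + (-3 + 4)²) = √(67 + 1²) = √(67 + 1) = √68 = 2*√17 ≈ 8.2462)
(n + v(5))² = (2*√17 + (1 + 5))² = (2*√17 + 6)² = (6 + 2*√17)²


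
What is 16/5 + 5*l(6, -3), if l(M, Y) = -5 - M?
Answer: -259/5 ≈ -51.800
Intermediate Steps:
16/5 + 5*l(6, -3) = 16/5 + 5*(-5 - 1*6) = 16*(⅕) + 5*(-5 - 6) = 16/5 + 5*(-11) = 16/5 - 55 = -259/5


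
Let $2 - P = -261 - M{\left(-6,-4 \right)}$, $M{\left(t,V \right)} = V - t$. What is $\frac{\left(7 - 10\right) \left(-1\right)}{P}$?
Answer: $\frac{3}{265} \approx 0.011321$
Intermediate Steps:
$P = 265$ ($P = 2 - \left(-261 - \left(-4 - -6\right)\right) = 2 - \left(-261 - \left(-4 + 6\right)\right) = 2 - \left(-261 - 2\right) = 2 - -263 = 2 + 263 = 265$)
$\frac{\left(7 - 10\right) \left(-1\right)}{P} = \frac{\left(7 - 10\right) \left(-1\right)}{265} = \left(-3\right) \left(-1\right) \frac{1}{265} = 3 \cdot \frac{1}{265} = \frac{3}{265}$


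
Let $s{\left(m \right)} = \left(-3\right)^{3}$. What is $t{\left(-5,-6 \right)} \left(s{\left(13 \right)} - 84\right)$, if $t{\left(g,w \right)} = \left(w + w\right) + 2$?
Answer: $1110$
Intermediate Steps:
$s{\left(m \right)} = -27$
$t{\left(g,w \right)} = 2 + 2 w$ ($t{\left(g,w \right)} = 2 w + 2 = 2 + 2 w$)
$t{\left(-5,-6 \right)} \left(s{\left(13 \right)} - 84\right) = \left(2 + 2 \left(-6\right)\right) \left(-27 - 84\right) = \left(2 - 12\right) \left(-111\right) = \left(-10\right) \left(-111\right) = 1110$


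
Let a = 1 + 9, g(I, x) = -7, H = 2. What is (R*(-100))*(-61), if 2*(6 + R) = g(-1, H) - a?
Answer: -88450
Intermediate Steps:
a = 10
R = -29/2 (R = -6 + (-7 - 1*10)/2 = -6 + (-7 - 10)/2 = -6 + (½)*(-17) = -6 - 17/2 = -29/2 ≈ -14.500)
(R*(-100))*(-61) = -29/2*(-100)*(-61) = 1450*(-61) = -88450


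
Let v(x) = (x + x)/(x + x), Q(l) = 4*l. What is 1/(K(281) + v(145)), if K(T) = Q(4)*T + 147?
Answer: 1/4644 ≈ 0.00021533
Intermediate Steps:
v(x) = 1 (v(x) = (2*x)/((2*x)) = (2*x)*(1/(2*x)) = 1)
K(T) = 147 + 16*T (K(T) = (4*4)*T + 147 = 16*T + 147 = 147 + 16*T)
1/(K(281) + v(145)) = 1/((147 + 16*281) + 1) = 1/((147 + 4496) + 1) = 1/(4643 + 1) = 1/4644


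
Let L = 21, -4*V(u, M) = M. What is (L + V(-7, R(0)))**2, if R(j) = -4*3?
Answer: 576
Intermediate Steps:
R(j) = -12
V(u, M) = -M/4
(L + V(-7, R(0)))**2 = (21 - 1/4*(-12))**2 = (21 + 3)**2 = 24**2 = 576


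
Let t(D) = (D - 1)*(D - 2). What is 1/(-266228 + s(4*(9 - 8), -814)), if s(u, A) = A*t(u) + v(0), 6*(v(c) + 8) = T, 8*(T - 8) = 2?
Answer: -8/2168949 ≈ -3.6884e-6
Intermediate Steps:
t(D) = (-1 + D)*(-2 + D)
T = 33/4 (T = 8 + (⅛)*2 = 8 + ¼ = 33/4 ≈ 8.2500)
v(c) = -53/8 (v(c) = -8 + (⅙)*(33/4) = -8 + 11/8 = -53/8)
s(u, A) = -53/8 + A*(2 + u² - 3*u) (s(u, A) = A*(2 + u² - 3*u) - 53/8 = -53/8 + A*(2 + u² - 3*u))
1/(-266228 + s(4*(9 - 8), -814)) = 1/(-266228 + (-53/8 - 814*(2 + (4*(9 - 8))² - 12*(9 - 8)))) = 1/(-266228 + (-53/8 - 814*(2 + (4*1)² - 12))) = 1/(-266228 + (-53/8 - 814*(2 + 4² - 3*4))) = 1/(-266228 + (-53/8 - 814*(2 + 16 - 12))) = 1/(-266228 + (-53/8 - 814*6)) = 1/(-266228 + (-53/8 - 4884)) = 1/(-266228 - 39125/8) = 1/(-2168949/8) = -8/2168949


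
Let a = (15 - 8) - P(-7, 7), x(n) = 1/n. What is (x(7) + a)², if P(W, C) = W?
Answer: 9801/49 ≈ 200.02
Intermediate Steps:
x(n) = 1/n
a = 14 (a = (15 - 8) - 1*(-7) = 7 + 7 = 14)
(x(7) + a)² = (1/7 + 14)² = (⅐ + 14)² = (99/7)² = 9801/49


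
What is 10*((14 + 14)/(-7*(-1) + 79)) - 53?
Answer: -2139/43 ≈ -49.744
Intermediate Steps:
10*((14 + 14)/(-7*(-1) + 79)) - 53 = 10*(28/(7 + 79)) - 53 = 10*(28/86) - 53 = 10*(28*(1/86)) - 53 = 10*(14/43) - 53 = 140/43 - 53 = -2139/43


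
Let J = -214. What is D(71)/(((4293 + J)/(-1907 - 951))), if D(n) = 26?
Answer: -74308/4079 ≈ -18.217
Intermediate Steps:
D(71)/(((4293 + J)/(-1907 - 951))) = 26/(((4293 - 214)/(-1907 - 951))) = 26/((4079/(-2858))) = 26/((4079*(-1/2858))) = 26/(-4079/2858) = 26*(-2858/4079) = -74308/4079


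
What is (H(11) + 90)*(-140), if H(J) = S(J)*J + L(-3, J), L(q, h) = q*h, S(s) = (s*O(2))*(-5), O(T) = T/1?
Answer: 161420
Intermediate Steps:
O(T) = T (O(T) = T*1 = T)
S(s) = -10*s (S(s) = (s*2)*(-5) = (2*s)*(-5) = -10*s)
L(q, h) = h*q
H(J) = -10*J² - 3*J (H(J) = (-10*J)*J + J*(-3) = -10*J² - 3*J)
(H(11) + 90)*(-140) = (11*(-3 - 10*11) + 90)*(-140) = (11*(-3 - 110) + 90)*(-140) = (11*(-113) + 90)*(-140) = (-1243 + 90)*(-140) = -1153*(-140) = 161420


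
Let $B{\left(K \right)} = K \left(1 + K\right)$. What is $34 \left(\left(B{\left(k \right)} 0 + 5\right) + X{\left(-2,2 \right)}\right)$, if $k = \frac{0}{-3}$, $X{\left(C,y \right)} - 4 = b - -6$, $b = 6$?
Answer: $714$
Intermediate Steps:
$X{\left(C,y \right)} = 16$ ($X{\left(C,y \right)} = 4 + \left(6 - -6\right) = 4 + \left(6 + 6\right) = 4 + 12 = 16$)
$k = 0$ ($k = 0 \left(- \frac{1}{3}\right) = 0$)
$34 \left(\left(B{\left(k \right)} 0 + 5\right) + X{\left(-2,2 \right)}\right) = 34 \left(\left(0 \left(1 + 0\right) 0 + 5\right) + 16\right) = 34 \left(\left(0 \cdot 1 \cdot 0 + 5\right) + 16\right) = 34 \left(\left(0 \cdot 0 + 5\right) + 16\right) = 34 \left(\left(0 + 5\right) + 16\right) = 34 \left(5 + 16\right) = 34 \cdot 21 = 714$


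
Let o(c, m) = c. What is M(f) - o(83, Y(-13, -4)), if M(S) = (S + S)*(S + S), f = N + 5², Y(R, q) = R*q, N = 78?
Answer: 42353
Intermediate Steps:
f = 103 (f = 78 + 5² = 78 + 25 = 103)
M(S) = 4*S² (M(S) = (2*S)*(2*S) = 4*S²)
M(f) - o(83, Y(-13, -4)) = 4*103² - 1*83 = 4*10609 - 83 = 42436 - 83 = 42353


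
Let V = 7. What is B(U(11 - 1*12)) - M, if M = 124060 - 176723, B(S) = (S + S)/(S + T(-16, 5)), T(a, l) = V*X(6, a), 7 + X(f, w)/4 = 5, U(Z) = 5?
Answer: 2685803/51 ≈ 52663.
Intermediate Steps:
X(f, w) = -8 (X(f, w) = -28 + 4*5 = -28 + 20 = -8)
T(a, l) = -56 (T(a, l) = 7*(-8) = -56)
B(S) = 2*S/(-56 + S) (B(S) = (S + S)/(S - 56) = (2*S)/(-56 + S) = 2*S/(-56 + S))
M = -52663
B(U(11 - 1*12)) - M = 2*5/(-56 + 5) - 1*(-52663) = 2*5/(-51) + 52663 = 2*5*(-1/51) + 52663 = -10/51 + 52663 = 2685803/51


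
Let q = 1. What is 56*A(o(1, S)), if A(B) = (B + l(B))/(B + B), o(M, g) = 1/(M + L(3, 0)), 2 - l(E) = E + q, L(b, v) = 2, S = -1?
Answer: 84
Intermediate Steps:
l(E) = 1 - E (l(E) = 2 - (E + 1) = 2 - (1 + E) = 2 + (-1 - E) = 1 - E)
o(M, g) = 1/(2 + M) (o(M, g) = 1/(M + 2) = 1/(2 + M))
A(B) = 1/(2*B) (A(B) = (B + (1 - B))/(B + B) = 1/(2*B))
56*A(o(1, S)) = 56*(1/(2*(1/(2 + 1)))) = 56*(1/(2*(1/3))) = 56*(1/(2*(⅓))) = 56*((½)*3) = 56*(3/2) = 84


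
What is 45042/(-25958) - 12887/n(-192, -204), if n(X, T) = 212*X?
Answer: -749434411/528297216 ≈ -1.4186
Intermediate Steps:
45042/(-25958) - 12887/n(-192, -204) = 45042/(-25958) - 12887/(212*(-192)) = 45042*(-1/25958) - 12887/(-40704) = -22521/12979 - 12887*(-1/40704) = -22521/12979 + 12887/40704 = -749434411/528297216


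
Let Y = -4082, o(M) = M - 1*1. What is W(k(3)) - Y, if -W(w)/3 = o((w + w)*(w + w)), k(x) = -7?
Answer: 3497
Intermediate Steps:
o(M) = -1 + M (o(M) = M - 1 = -1 + M)
W(w) = 3 - 12*w² (W(w) = -3*(-1 + (w + w)*(w + w)) = -3*(-1 + (2*w)*(2*w)) = -3*(-1 + 4*w²) = 3 - 12*w²)
W(k(3)) - Y = (3 - 12*(-7)²) - 1*(-4082) = (3 - 12*49) + 4082 = (3 - 588) + 4082 = -585 + 4082 = 3497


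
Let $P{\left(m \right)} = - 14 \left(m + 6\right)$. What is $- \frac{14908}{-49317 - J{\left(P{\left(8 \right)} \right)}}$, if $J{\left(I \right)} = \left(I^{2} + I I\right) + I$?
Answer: $\frac{14908}{125953} \approx 0.11836$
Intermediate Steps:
$P{\left(m \right)} = -84 - 14 m$ ($P{\left(m \right)} = - 14 \left(6 + m\right) = -84 - 14 m$)
$J{\left(I \right)} = I + 2 I^{2}$ ($J{\left(I \right)} = \left(I^{2} + I^{2}\right) + I = 2 I^{2} + I = I + 2 I^{2}$)
$- \frac{14908}{-49317 - J{\left(P{\left(8 \right)} \right)}} = - \frac{14908}{-49317 - \left(-84 - 112\right) \left(1 + 2 \left(-84 - 112\right)\right)} = - \frac{14908}{-49317 - - 196 \left(1 + 2 \left(-196\right)\right)} = - \frac{14908}{-49317 - - 196 \left(1 - 392\right)} = - \frac{14908}{-49317 - \left(-196\right) \left(-391\right)} = - \frac{14908}{-49317 - 76636} = - \frac{14908}{-125953} = \left(-14908\right) \left(- \frac{1}{125953}\right) = \frac{14908}{125953}$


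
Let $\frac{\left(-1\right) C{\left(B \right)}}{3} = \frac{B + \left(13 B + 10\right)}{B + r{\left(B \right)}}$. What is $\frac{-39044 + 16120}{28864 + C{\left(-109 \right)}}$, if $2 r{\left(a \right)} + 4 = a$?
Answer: $- \frac{1896961}{2386222} \approx -0.79496$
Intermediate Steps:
$r{\left(a \right)} = -2 + \frac{a}{2}$
$C{\left(B \right)} = - \frac{3 \left(10 + 14 B\right)}{-2 + \frac{3 B}{2}}$ ($C{\left(B \right)} = - 3 \frac{B + \left(13 B + 10\right)}{B + \left(-2 + \frac{B}{2}\right)} = - 3 \frac{B + \left(10 + 13 B\right)}{-2 + \frac{3 B}{2}} = - 3 \frac{10 + 14 B}{-2 + \frac{3 B}{2}} = - \frac{3 \left(10 + 14 B\right)}{-2 + \frac{3 B}{2}}$)
$\frac{-39044 + 16120}{28864 + C{\left(-109 \right)}} = \frac{-39044 + 16120}{28864 + \frac{12 \left(-5 - -763\right)}{-4 + 3 \left(-109\right)}} = - \frac{22924}{28864 + \frac{12 \left(-5 + 763\right)}{-4 - 327}} = - \frac{22924}{28864 + 12 \frac{1}{-331} \cdot 758} = - \frac{22924}{28864 + 12 \left(- \frac{1}{331}\right) 758} = - \frac{22924}{28864 - \frac{9096}{331}} = - \frac{22924}{\frac{9544888}{331}} = \left(-22924\right) \frac{331}{9544888} = - \frac{1896961}{2386222}$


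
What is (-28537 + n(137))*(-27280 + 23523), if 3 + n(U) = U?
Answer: 106710071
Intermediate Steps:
n(U) = -3 + U
(-28537 + n(137))*(-27280 + 23523) = (-28537 + (-3 + 137))*(-27280 + 23523) = (-28537 + 134)*(-3757) = -28403*(-3757) = 106710071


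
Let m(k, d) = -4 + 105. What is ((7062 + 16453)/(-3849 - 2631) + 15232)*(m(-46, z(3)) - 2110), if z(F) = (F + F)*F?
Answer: -39649561721/1296 ≈ -3.0594e+7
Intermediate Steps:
z(F) = 2*F² (z(F) = (2*F)*F = 2*F²)
m(k, d) = 101
((7062 + 16453)/(-3849 - 2631) + 15232)*(m(-46, z(3)) - 2110) = ((7062 + 16453)/(-3849 - 2631) + 15232)*(101 - 2110) = (23515/(-6480) + 15232)*(-2009) = (23515*(-1/6480) + 15232)*(-2009) = (-4703/1296 + 15232)*(-2009) = (19735969/1296)*(-2009) = -39649561721/1296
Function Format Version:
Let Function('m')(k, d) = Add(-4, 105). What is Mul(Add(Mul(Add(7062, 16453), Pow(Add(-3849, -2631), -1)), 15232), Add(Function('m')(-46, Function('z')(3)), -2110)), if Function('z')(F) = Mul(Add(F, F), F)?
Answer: Rational(-39649561721, 1296) ≈ -3.0594e+7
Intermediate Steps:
Function('z')(F) = Mul(2, Pow(F, 2)) (Function('z')(F) = Mul(Mul(2, F), F) = Mul(2, Pow(F, 2)))
Function('m')(k, d) = 101
Mul(Add(Mul(Add(7062, 16453), Pow(Add(-3849, -2631), -1)), 15232), Add(Function('m')(-46, Function('z')(3)), -2110)) = Mul(Add(Mul(Add(7062, 16453), Pow(Add(-3849, -2631), -1)), 15232), Add(101, -2110)) = Mul(Add(Mul(23515, Pow(-6480, -1)), 15232), -2009) = Mul(Add(Mul(23515, Rational(-1, 6480)), 15232), -2009) = Mul(Add(Rational(-4703, 1296), 15232), -2009) = Mul(Rational(19735969, 1296), -2009) = Rational(-39649561721, 1296)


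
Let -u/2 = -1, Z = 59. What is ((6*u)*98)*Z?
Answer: 69384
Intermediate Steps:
u = 2 (u = -2*(-1) = 2)
((6*u)*98)*Z = ((6*2)*98)*59 = (12*98)*59 = 1176*59 = 69384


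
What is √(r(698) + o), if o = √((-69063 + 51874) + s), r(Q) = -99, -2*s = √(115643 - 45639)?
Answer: √(-99 + √(-17189 - √17501)) ≈ 5.731 + 11.482*I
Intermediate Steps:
s = -√17501 (s = -√(115643 - 45639)/2 = -√17501 ≈ -132.29)
o = √(-17189 - √17501) (o = √((-69063 + 51874) - √17501) = √(-17189 - √17501) ≈ 131.61*I)
√(r(698) + o) = √(-99 + √(-17189 - √17501))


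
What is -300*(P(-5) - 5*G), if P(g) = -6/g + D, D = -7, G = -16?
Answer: -22260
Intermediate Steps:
P(g) = -7 - 6/g (P(g) = -6/g - 7 = -7 - 6/g)
-300*(P(-5) - 5*G) = -300*((-7 - 6/(-5)) - 5*(-16)) = -300*((-7 - 6*(-⅕)) + 80) = -300*((-7 + 6/5) + 80) = -300*(-29/5 + 80) = -300*371/5 = -22260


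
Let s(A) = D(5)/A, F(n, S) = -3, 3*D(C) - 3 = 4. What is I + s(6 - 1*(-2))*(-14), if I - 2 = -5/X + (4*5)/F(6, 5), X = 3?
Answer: -125/12 ≈ -10.417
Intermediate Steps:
D(C) = 7/3 (D(C) = 1 + (⅓)*4 = 1 + 4/3 = 7/3)
I = -19/3 (I = 2 + (-5/3 + (4*5)/(-3)) = 2 + (-5*⅓ + 20*(-⅓)) = 2 + (-5/3 - 20/3) = 2 - 25/3 = -19/3 ≈ -6.3333)
s(A) = 7/(3*A)
I + s(6 - 1*(-2))*(-14) = -19/3 + (7/(3*(6 - 1*(-2))))*(-14) = -19/3 + (7/(3*(6 + 2)))*(-14) = -19/3 + ((7/3)/8)*(-14) = -19/3 + ((7/3)*(⅛))*(-14) = -19/3 + (7/24)*(-14) = -19/3 - 49/12 = -125/12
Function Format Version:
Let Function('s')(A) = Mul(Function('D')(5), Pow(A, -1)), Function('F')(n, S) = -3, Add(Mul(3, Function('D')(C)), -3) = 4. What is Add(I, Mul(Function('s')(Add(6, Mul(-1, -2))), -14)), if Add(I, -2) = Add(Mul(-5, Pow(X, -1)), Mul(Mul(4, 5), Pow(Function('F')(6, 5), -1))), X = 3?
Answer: Rational(-125, 12) ≈ -10.417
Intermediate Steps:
Function('D')(C) = Rational(7, 3) (Function('D')(C) = Add(1, Mul(Rational(1, 3), 4)) = Add(1, Rational(4, 3)) = Rational(7, 3))
I = Rational(-19, 3) (I = Add(2, Add(Mul(-5, Pow(3, -1)), Mul(Mul(4, 5), Pow(-3, -1)))) = Add(2, Add(Mul(-5, Rational(1, 3)), Mul(20, Rational(-1, 3)))) = Add(2, Add(Rational(-5, 3), Rational(-20, 3))) = Add(2, Rational(-25, 3)) = Rational(-19, 3) ≈ -6.3333)
Function('s')(A) = Mul(Rational(7, 3), Pow(A, -1))
Add(I, Mul(Function('s')(Add(6, Mul(-1, -2))), -14)) = Add(Rational(-19, 3), Mul(Mul(Rational(7, 3), Pow(Add(6, Mul(-1, -2)), -1)), -14)) = Add(Rational(-19, 3), Mul(Mul(Rational(7, 3), Pow(Add(6, 2), -1)), -14)) = Add(Rational(-19, 3), Mul(Mul(Rational(7, 3), Pow(8, -1)), -14)) = Add(Rational(-19, 3), Mul(Mul(Rational(7, 3), Rational(1, 8)), -14)) = Add(Rational(-19, 3), Mul(Rational(7, 24), -14)) = Add(Rational(-19, 3), Rational(-49, 12)) = Rational(-125, 12)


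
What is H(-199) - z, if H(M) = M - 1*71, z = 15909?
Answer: -16179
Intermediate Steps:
H(M) = -71 + M (H(M) = M - 71 = -71 + M)
H(-199) - z = (-71 - 199) - 1*15909 = -270 - 15909 = -16179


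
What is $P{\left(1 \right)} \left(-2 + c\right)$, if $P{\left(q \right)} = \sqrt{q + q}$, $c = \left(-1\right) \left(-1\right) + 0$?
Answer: $- \sqrt{2} \approx -1.4142$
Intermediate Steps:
$c = 1$ ($c = 1 + 0 = 1$)
$P{\left(q \right)} = \sqrt{2} \sqrt{q}$ ($P{\left(q \right)} = \sqrt{2 q} = \sqrt{2} \sqrt{q}$)
$P{\left(1 \right)} \left(-2 + c\right) = \sqrt{2} \sqrt{1} \left(-2 + 1\right) = \sqrt{2} \cdot 1 \left(-1\right) = \sqrt{2} \left(-1\right) = - \sqrt{2}$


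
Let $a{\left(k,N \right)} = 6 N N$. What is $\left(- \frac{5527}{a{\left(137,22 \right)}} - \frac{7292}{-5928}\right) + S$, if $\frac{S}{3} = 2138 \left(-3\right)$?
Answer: $- \frac{13802538533}{717288} \approx -19243.0$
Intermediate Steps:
$a{\left(k,N \right)} = 6 N^{2}$
$S = -19242$ ($S = 3 \cdot 2138 \left(-3\right) = 3 \left(-6414\right) = -19242$)
$\left(- \frac{5527}{a{\left(137,22 \right)}} - \frac{7292}{-5928}\right) + S = \left(- \frac{5527}{6 \cdot 22^{2}} - \frac{7292}{-5928}\right) - 19242 = \left(- \frac{5527}{6 \cdot 484} - - \frac{1823}{1482}\right) - 19242 = \left(- \frac{5527}{2904} + \frac{1823}{1482}\right) - 19242 = - \frac{482837}{717288} - 19242 = - \frac{13802538533}{717288}$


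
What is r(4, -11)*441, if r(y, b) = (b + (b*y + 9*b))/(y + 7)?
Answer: -6174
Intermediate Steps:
r(y, b) = (10*b + b*y)/(7 + y) (r(y, b) = (b + (9*b + b*y))/(7 + y) = (10*b + b*y)/(7 + y))
r(4, -11)*441 = -11*(10 + 4)/(7 + 4)*441 = -11*14/11*441 = -11*1/11*14*441 = -14*441 = -6174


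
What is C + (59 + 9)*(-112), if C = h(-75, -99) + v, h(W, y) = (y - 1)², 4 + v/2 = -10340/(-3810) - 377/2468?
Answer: 1119494179/470154 ≈ 2381.1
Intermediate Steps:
v = -1352957/470154 (v = -8 + 2*(-10340/(-3810) - 377/2468) = -8 + 2*(-10340*(-1/3810) - 377*1/2468) = -8 + 2*(1034/381 - 377/2468) = -8 + 2*(2408275/940308) = -8 + 2408275/470154 = -1352957/470154 ≈ -2.8777)
h(W, y) = (-1 + y)²
C = 4700187043/470154 (C = (-1 - 99)² - 1352957/470154 = (-100)² - 1352957/470154 = 10000 - 1352957/470154 = 4700187043/470154 ≈ 9997.1)
C + (59 + 9)*(-112) = 4700187043/470154 + (59 + 9)*(-112) = 4700187043/470154 + 68*(-112) = 4700187043/470154 - 7616 = 1119494179/470154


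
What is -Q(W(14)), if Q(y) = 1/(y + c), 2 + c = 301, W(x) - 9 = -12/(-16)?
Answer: -4/1235 ≈ -0.0032389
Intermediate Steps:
W(x) = 39/4 (W(x) = 9 - 12/(-16) = 9 - 12*(-1/16) = 9 + ¾ = 39/4)
c = 299 (c = -2 + 301 = 299)
Q(y) = 1/(299 + y) (Q(y) = 1/(y + 299) = 1/(299 + y))
-Q(W(14)) = -1/(299 + 39/4) = -1/1235/4 = -1*4/1235 = -4/1235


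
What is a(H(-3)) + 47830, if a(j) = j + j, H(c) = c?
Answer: 47824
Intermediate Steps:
a(j) = 2*j
a(H(-3)) + 47830 = 2*(-3) + 47830 = -6 + 47830 = 47824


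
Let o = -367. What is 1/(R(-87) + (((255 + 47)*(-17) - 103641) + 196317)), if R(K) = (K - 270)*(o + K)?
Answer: 1/249620 ≈ 4.0061e-6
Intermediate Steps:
R(K) = (-367 + K)*(-270 + K) (R(K) = (K - 270)*(-367 + K) = (-270 + K)*(-367 + K) = (-367 + K)*(-270 + K))
1/(R(-87) + (((255 + 47)*(-17) - 103641) + 196317)) = 1/((99090 + (-87)**2 - 637*(-87)) + (((255 + 47)*(-17) - 103641) + 196317)) = 1/((99090 + 7569 + 55419) + ((302*(-17) - 103641) + 196317)) = 1/(162078 + ((-5134 - 103641) + 196317)) = 1/(162078 + (-108775 + 196317)) = 1/(162078 + 87542) = 1/249620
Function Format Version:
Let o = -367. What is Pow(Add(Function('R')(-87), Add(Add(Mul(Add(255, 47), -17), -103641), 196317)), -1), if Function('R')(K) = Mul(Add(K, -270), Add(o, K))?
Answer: Rational(1, 249620) ≈ 4.0061e-6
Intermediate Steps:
Function('R')(K) = Mul(Add(-367, K), Add(-270, K)) (Function('R')(K) = Mul(Add(K, -270), Add(-367, K)) = Mul(Add(-270, K), Add(-367, K)) = Mul(Add(-367, K), Add(-270, K)))
Pow(Add(Function('R')(-87), Add(Add(Mul(Add(255, 47), -17), -103641), 196317)), -1) = Pow(Add(Add(99090, Pow(-87, 2), Mul(-637, -87)), Add(Add(Mul(Add(255, 47), -17), -103641), 196317)), -1) = Pow(Add(Add(99090, 7569, 55419), Add(Add(Mul(302, -17), -103641), 196317)), -1) = Pow(Add(162078, Add(Add(-5134, -103641), 196317)), -1) = Pow(Add(162078, Add(-108775, 196317)), -1) = Pow(Add(162078, 87542), -1) = Pow(249620, -1) = Rational(1, 249620)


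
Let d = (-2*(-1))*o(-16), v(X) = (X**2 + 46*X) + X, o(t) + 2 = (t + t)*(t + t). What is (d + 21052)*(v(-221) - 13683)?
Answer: 572111016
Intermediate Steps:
o(t) = -2 + 4*t**2 (o(t) = -2 + (t + t)*(t + t) = -2 + (2*t)*(2*t) = -2 + 4*t**2)
v(X) = X**2 + 47*X
d = 2044 (d = (-2*(-1))*(-2 + 4*(-16)**2) = 2*(-2 + 4*256) = 2*(-2 + 1024) = 2*1022 = 2044)
(d + 21052)*(v(-221) - 13683) = (2044 + 21052)*(-221*(47 - 221) - 13683) = 23096*(-221*(-174) - 13683) = 23096*(38454 - 13683) = 23096*24771 = 572111016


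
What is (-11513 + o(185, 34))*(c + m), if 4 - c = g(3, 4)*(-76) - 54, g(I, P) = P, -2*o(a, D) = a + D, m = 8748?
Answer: -105880975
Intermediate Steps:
o(a, D) = -D/2 - a/2 (o(a, D) = -(a + D)/2 = -(D + a)/2 = -D/2 - a/2)
c = 362 (c = 4 - (4*(-76) - 54) = 4 - (-304 - 54) = 4 - 1*(-358) = 4 + 358 = 362)
(-11513 + o(185, 34))*(c + m) = (-11513 + (-½*34 - ½*185))*(362 + 8748) = (-11513 + (-17 - 185/2))*9110 = (-11513 - 219/2)*9110 = -23245/2*9110 = -105880975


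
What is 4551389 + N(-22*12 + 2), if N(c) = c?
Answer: 4551127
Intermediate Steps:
4551389 + N(-22*12 + 2) = 4551389 + (-22*12 + 2) = 4551389 + (-264 + 2) = 4551389 - 262 = 4551127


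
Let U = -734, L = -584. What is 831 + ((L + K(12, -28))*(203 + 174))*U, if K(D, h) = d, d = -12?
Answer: 164924759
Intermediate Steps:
K(D, h) = -12
831 + ((L + K(12, -28))*(203 + 174))*U = 831 + ((-584 - 12)*(203 + 174))*(-734) = 831 - 596*377*(-734) = 831 - 224692*(-734) = 831 + 164923928 = 164924759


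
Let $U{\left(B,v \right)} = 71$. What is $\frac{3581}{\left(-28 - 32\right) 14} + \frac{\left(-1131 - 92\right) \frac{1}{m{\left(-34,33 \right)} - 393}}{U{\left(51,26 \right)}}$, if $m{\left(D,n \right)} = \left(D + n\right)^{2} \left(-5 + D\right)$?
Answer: $- \frac{4533713}{1073520} \approx -4.2232$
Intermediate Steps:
$\frac{3581}{\left(-28 - 32\right) 14} + \frac{\left(-1131 - 92\right) \frac{1}{m{\left(-34,33 \right)} - 393}}{U{\left(51,26 \right)}} = \frac{3581}{\left(-28 - 32\right) 14} + \frac{\left(-1131 - 92\right) \frac{1}{\left(-34 + 33\right)^{2} \left(-5 - 34\right) - 393}}{71} = \frac{3581}{\left(-60\right) 14} + - \frac{1223}{\left(-1\right)^{2} \left(-39\right) - 393} \cdot \frac{1}{71} = \frac{3581}{-840} + - \frac{1223}{1 \left(-39\right) - 393} \cdot \frac{1}{71} = 3581 \left(- \frac{1}{840}\right) + - \frac{1223}{-39 - 393} \cdot \frac{1}{71} = - \frac{3581}{840} + - \frac{1223}{-432} \cdot \frac{1}{71} = - \frac{3581}{840} + \left(-1223\right) \left(- \frac{1}{432}\right) \frac{1}{71} = - \frac{3581}{840} + \frac{1223}{432} \cdot \frac{1}{71} = - \frac{3581}{840} + \frac{1223}{30672} = - \frac{4533713}{1073520}$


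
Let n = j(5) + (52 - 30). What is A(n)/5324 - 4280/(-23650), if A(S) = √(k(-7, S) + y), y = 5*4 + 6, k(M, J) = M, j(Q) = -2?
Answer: 428/2365 + √19/5324 ≈ 0.18179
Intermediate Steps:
y = 26 (y = 20 + 6 = 26)
n = 20 (n = -2 + (52 - 30) = -2 + 22 = 20)
A(S) = √19 (A(S) = √(-7 + 26) = √19)
A(n)/5324 - 4280/(-23650) = √19/5324 - 4280/(-23650) = √19*(1/5324) - 4280*(-1/23650) = √19/5324 + 428/2365 = 428/2365 + √19/5324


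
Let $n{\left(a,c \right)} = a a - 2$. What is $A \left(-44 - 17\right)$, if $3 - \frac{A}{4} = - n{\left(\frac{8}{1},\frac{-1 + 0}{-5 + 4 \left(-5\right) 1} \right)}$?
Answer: $-15860$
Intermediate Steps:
$n{\left(a,c \right)} = -2 + a^{2}$ ($n{\left(a,c \right)} = a^{2} - 2 = -2 + a^{2}$)
$A = 260$ ($A = 12 - 4 \left(- (-2 + \left(\frac{8}{1}\right)^{2})\right) = 12 - 4 \left(- (-2 + \left(8 \cdot 1\right)^{2})\right) = 12 - 4 \left(- (-2 + 8^{2})\right) = 12 - 4 \left(- (-2 + 64)\right) = 12 - 4 \left(\left(-1\right) 62\right) = 12 - -248 = 12 + 248 = 260$)
$A \left(-44 - 17\right) = 260 \left(-44 - 17\right) = 260 \left(-61\right) = -15860$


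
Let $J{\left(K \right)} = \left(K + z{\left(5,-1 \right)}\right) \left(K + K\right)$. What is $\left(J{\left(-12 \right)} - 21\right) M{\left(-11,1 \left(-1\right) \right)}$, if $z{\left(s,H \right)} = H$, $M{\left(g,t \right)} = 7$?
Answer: $2037$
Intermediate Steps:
$J{\left(K \right)} = 2 K \left(-1 + K\right)$ ($J{\left(K \right)} = \left(K - 1\right) \left(K + K\right) = \left(-1 + K\right) 2 K = 2 K \left(-1 + K\right)$)
$\left(J{\left(-12 \right)} - 21\right) M{\left(-11,1 \left(-1\right) \right)} = \left(2 \left(-12\right) \left(-1 - 12\right) - 21\right) 7 = \left(2 \left(-12\right) \left(-13\right) - 21\right) 7 = \left(312 - 21\right) 7 = 291 \cdot 7 = 2037$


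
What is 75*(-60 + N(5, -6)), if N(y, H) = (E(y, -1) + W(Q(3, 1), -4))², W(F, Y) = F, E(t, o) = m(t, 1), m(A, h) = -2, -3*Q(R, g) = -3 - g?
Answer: -13400/3 ≈ -4466.7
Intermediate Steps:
Q(R, g) = 1 + g/3 (Q(R, g) = -(-3 - g)/3 = 1 + g/3)
E(t, o) = -2
N(y, H) = 4/9 (N(y, H) = (-2 + (1 + (⅓)*1))² = (-2 + (1 + ⅓))² = (-2 + 4/3)² = (-⅔)² = 4/9)
75*(-60 + N(5, -6)) = 75*(-60 + 4/9) = 75*(-536/9) = -13400/3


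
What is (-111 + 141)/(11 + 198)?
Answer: 30/209 ≈ 0.14354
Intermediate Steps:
(-111 + 141)/(11 + 198) = 30/209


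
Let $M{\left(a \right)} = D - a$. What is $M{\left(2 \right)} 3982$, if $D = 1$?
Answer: $-3982$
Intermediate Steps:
$M{\left(a \right)} = 1 - a$
$M{\left(2 \right)} 3982 = \left(1 - 2\right) 3982 = \left(-1\right) 3982 = -3982$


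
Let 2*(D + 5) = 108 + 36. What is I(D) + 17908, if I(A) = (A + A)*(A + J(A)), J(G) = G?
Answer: 35864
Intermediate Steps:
D = 67 (D = -5 + (108 + 36)/2 = -5 + (½)*144 = -5 + 72 = 67)
I(A) = 4*A² (I(A) = (A + A)*(A + A) = (2*A)*(2*A) = 4*A²)
I(D) + 17908 = 4*67² + 17908 = 4*4489 + 17908 = 17956 + 17908 = 35864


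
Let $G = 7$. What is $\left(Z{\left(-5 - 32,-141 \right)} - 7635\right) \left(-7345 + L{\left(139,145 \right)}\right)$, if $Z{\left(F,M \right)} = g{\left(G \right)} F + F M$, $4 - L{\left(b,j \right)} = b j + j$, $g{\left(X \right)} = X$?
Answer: $73994957$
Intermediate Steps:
$L{\left(b,j \right)} = 4 - j - b j$ ($L{\left(b,j \right)} = 4 - \left(b j + j\right) = 4 - \left(j + b j\right) = 4 - j - b j$)
$Z{\left(F,M \right)} = 7 F + F M$
$\left(Z{\left(-5 - 32,-141 \right)} - 7635\right) \left(-7345 + L{\left(139,145 \right)}\right) = \left(\left(-5 - 32\right) \left(7 - 141\right) - 7635\right) \left(-7345 - \left(141 + 20155\right)\right) = \left(\left(-5 - 32\right) \left(-134\right) - 7635\right) \left(-7345 - 20296\right) = \left(\left(-37\right) \left(-134\right) - 7635\right) \left(-7345 - 20296\right) = \left(4958 - 7635\right) \left(-27641\right) = \left(-2677\right) \left(-27641\right) = 73994957$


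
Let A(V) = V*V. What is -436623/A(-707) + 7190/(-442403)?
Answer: -1948091479/2189452447 ≈ -0.88976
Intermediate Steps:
A(V) = V²
-436623/A(-707) + 7190/(-442403) = -436623/((-707)²) + 7190/(-442403) = -436623/499849 + 7190*(-1/442403) = -436623*1/499849 - 7190/442403 = -4323/4949 - 7190/442403 = -1948091479/2189452447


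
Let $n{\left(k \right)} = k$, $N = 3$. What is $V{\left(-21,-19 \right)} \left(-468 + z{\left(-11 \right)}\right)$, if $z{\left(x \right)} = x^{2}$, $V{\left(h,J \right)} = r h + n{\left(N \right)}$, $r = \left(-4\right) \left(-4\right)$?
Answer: $115551$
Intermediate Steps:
$r = 16$
$V{\left(h,J \right)} = 3 + 16 h$ ($V{\left(h,J \right)} = 16 h + 3 = 3 + 16 h$)
$V{\left(-21,-19 \right)} \left(-468 + z{\left(-11 \right)}\right) = \left(3 + 16 \left(-21\right)\right) \left(-468 + \left(-11\right)^{2}\right) = \left(3 - 336\right) \left(-468 + 121\right) = \left(-333\right) \left(-347\right) = 115551$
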